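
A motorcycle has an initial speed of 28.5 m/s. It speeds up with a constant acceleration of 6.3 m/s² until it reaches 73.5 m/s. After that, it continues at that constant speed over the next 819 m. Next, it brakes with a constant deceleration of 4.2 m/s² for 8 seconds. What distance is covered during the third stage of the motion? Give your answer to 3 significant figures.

Phase 1 (accelerating): v₀ = 28.5 m/s, a = 6.3 m/s².
v = v₀ + at → t = (73.5 − 28.5) / 6.3 = 7.14 s
v² = v₀² + 2aΔx → Δx = (73.5² − 28.5²)/(2·6.3) = 364 m

Phase 2 (constant speed): v₀ = 73.5 m/s, a = 0 m/s².
Constant speed: t = d/v = 819/73.5 = 11.1 s

Phase 3 (decelerating): v₀ = 73.5 m/s, a = -4.2 m/s².
v = v₀ + at = 73.5 + (-4.2)(8) = 39.9 m/s
Δx = v₀t + ½at² = 73.5·8 + 0.5·-4.2·8² = 454 m
Distance in phase 3 = 454 m

454 m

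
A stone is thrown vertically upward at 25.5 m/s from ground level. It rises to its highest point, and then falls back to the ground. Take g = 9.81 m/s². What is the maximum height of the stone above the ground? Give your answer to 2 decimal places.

33.14 m

Phase 1 (rising): v₀ = 25.5 m/s, a = -9.81 m/s².
v = v₀ + at → t = (0 − 25.5) / -9.81 = 2.60 s
v² = v₀² + 2aΔx → Δx = (0² − 25.5²)/(2·-9.81) = 33.1 m
Maximum height = 33.1 m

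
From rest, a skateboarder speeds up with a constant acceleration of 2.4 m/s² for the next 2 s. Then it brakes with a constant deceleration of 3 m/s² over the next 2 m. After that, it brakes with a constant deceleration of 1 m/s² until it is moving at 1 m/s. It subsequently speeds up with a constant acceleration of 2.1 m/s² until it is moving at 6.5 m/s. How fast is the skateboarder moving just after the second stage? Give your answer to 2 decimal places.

3.32 m/s

Phase 1 (accelerating): v₀ = 0 m/s, a = 2.4 m/s².
v = v₀ + at = 0 + (2.4)(2) = 4.80 m/s
Δx = v₀t + ½at² = 0·2 + 0.5·2.4·2² = 4.80 m

Phase 2 (decelerating): v₀ = 4.80 m/s, a = -3 m/s².
v² = v₀² + 2aΔx = 4.80² + 2·-3·2 = 11.0 → v = 3.32 m/s
t = (v − v₀)/a = (3.32 − 4.80)/-3 = 0.492 s
Speed at end of phase 2 = 3.32 m/s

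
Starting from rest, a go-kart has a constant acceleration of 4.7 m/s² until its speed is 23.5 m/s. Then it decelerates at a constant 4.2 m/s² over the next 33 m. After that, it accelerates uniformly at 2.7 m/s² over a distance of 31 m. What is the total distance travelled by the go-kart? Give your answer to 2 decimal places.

122.75 m

Phase 1 (accelerating): v₀ = 0 m/s, a = 4.7 m/s².
v = v₀ + at → t = (23.5 − 0) / 4.7 = 5.00 s
v² = v₀² + 2aΔx → Δx = (23.5² − 0²)/(2·4.7) = 58.8 m

Phase 2 (decelerating): v₀ = 23.5 m/s, a = -4.2 m/s².
v² = v₀² + 2aΔx = 23.5² + 2·-4.2·33 = 275 → v = 16.6 m/s
t = (v − v₀)/a = (16.6 − 23.5)/-4.2 = 1.65 s

Phase 3 (accelerating): v₀ = 16.6 m/s, a = 2.7 m/s².
v² = v₀² + 2aΔx = 16.6² + 2·2.7·31 = 442 → v = 21.0 m/s
t = (v − v₀)/a = (21.0 − 16.6)/2.7 = 1.65 s
Total distance = 58.8 + 33.0 + 31.0 = 123 m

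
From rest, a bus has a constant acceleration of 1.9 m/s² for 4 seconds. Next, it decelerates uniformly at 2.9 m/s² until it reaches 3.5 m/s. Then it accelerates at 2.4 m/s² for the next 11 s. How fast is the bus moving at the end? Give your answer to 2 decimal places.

29.90 m/s

Phase 1 (accelerating): v₀ = 0 m/s, a = 1.9 m/s².
v = v₀ + at = 0 + (1.9)(4) = 7.60 m/s
Δx = v₀t + ½at² = 0·4 + 0.5·1.9·4² = 15.2 m

Phase 2 (decelerating): v₀ = 7.60 m/s, a = -2.9 m/s².
v = v₀ + at → t = (3.5 − 7.60) / -2.9 = 1.41 s
v² = v₀² + 2aΔx → Δx = (3.5² − 7.60²)/(2·-2.9) = 7.85 m

Phase 3 (accelerating): v₀ = 3.50 m/s, a = 2.4 m/s².
v = v₀ + at = 3.50 + (2.4)(11) = 29.9 m/s
Δx = v₀t + ½at² = 3.50·11 + 0.5·2.4·11² = 184 m
Final speed = 29.9 m/s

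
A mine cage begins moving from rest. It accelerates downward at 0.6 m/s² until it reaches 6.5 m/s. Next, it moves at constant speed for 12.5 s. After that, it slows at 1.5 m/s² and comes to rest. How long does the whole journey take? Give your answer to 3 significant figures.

Phase 1 (accelerating): v₀ = 0 m/s, a = 0.6 m/s².
v = v₀ + at → t = (6.5 − 0) / 0.6 = 10.8 s
v² = v₀² + 2aΔx → Δx = (6.5² − 0²)/(2·0.6) = 35.2 m

Phase 2 (constant speed): v₀ = 6.50 m/s, a = 0 m/s².
v = v₀ + at = 6.50 + (0)(12.5) = 6.50 m/s
Δx = v₀t + ½at² = 6.50·12.5 + 0.5·0·12.5² = 81.2 m

Phase 3 (decelerating): v₀ = 6.50 m/s, a = -1.5 m/s².
v = v₀ + at → t = (0 − 6.50) / -1.5 = 4.33 s
v² = v₀² + 2aΔx → Δx = (0² − 6.50²)/(2·-1.5) = 14.1 m
Total time = 10.8 + 12.5 + 4.33 = 27.7 s

27.7 s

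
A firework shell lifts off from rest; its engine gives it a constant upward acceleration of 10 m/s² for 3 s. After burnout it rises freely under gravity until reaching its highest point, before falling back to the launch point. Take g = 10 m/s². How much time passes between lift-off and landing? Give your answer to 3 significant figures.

10.2 s

Phase 1 (powered ascent): v₀ = 0 m/s, a = 10 m/s².
v = v₀ + at = 0 + (10)(3) = 30.0 m/s
Δx = v₀t + ½at² = 0·3 + 0.5·10·3² = 45.0 m

Phase 2 (coasting upward): v₀ = 30.0 m/s, a = -10 m/s².
v = v₀ + at → t = (0 − 30.0) / -10 = 3.00 s
v² = v₀² + 2aΔx → Δx = (0² − 30.0²)/(2·-10) = 45.0 m

Phase 3 (free fall): v₀ = 0 m/s, a = -10 m/s².
Falls 90.0 m from rest: t = √(2·90.0/10) = 4.24 s; v = g·t = 42.4 m/s.
Total time = 3.00 + 3.00 + 4.24 = 10.2 s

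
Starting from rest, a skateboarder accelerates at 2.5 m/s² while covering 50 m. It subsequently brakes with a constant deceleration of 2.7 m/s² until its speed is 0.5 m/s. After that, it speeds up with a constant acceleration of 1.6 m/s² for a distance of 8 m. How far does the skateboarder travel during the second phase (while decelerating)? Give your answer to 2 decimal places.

46.25 m

Phase 1 (accelerating): v₀ = 0 m/s, a = 2.5 m/s².
v² = v₀² + 2aΔx = 0² + 2·2.5·50 = 250 → v = 15.8 m/s
t = (v − v₀)/a = (15.8 − 0)/2.5 = 6.32 s

Phase 2 (decelerating): v₀ = 15.8 m/s, a = -2.7 m/s².
v = v₀ + at → t = (0.5 − 15.8) / -2.7 = 5.67 s
v² = v₀² + 2aΔx → Δx = (0.5² − 15.8²)/(2·-2.7) = 46.2 m
Distance in phase 2 = 46.2 m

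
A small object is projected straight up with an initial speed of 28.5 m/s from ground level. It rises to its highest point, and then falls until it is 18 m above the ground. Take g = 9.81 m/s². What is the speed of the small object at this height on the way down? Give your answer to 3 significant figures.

21.4 m/s

Phase 1 (rising): v₀ = 28.5 m/s, a = -9.81 m/s².
v = v₀ + at → t = (0 − 28.5) / -9.81 = 2.91 s
v² = v₀² + 2aΔx → Δx = (0² − 28.5²)/(2·-9.81) = 41.4 m

Phase 2 (falling): v₀ = 0 m/s, a = -9.81 m/s².
Falls 23.4 m from rest: t = √(2·23.4/9.81) = 2.18 s; v = g·t = 21.4 m/s.
Final speed = 21.4 m/s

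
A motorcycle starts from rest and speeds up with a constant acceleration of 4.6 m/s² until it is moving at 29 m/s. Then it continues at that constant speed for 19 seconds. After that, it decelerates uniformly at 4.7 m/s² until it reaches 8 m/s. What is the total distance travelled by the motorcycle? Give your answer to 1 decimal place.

725.1 m

Phase 1 (accelerating): v₀ = 0 m/s, a = 4.6 m/s².
v = v₀ + at → t = (29 − 0) / 4.6 = 6.30 s
v² = v₀² + 2aΔx → Δx = (29² − 0²)/(2·4.6) = 91.4 m

Phase 2 (constant speed): v₀ = 29.0 m/s, a = 0 m/s².
v = v₀ + at = 29.0 + (0)(19) = 29.0 m/s
Δx = v₀t + ½at² = 29.0·19 + 0.5·0·19² = 551 m

Phase 3 (decelerating): v₀ = 29.0 m/s, a = -4.7 m/s².
v = v₀ + at → t = (8 − 29.0) / -4.7 = 4.47 s
v² = v₀² + 2aΔx → Δx = (8² − 29.0²)/(2·-4.7) = 82.7 m
Total distance = 91.4 + 551 + 82.7 = 725 m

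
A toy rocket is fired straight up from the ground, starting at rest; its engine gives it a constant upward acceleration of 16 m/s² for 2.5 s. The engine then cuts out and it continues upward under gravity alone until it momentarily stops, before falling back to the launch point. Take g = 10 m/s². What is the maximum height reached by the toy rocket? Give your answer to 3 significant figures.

130 m

Phase 1 (powered ascent): v₀ = 0 m/s, a = 16 m/s².
v = v₀ + at = 0 + (16)(2.5) = 40.0 m/s
Δx = v₀t + ½at² = 0·2.5 + 0.5·16·2.5² = 50.0 m

Phase 2 (coasting upward): v₀ = 40.0 m/s, a = -10 m/s².
v = v₀ + at → t = (0 − 40.0) / -10 = 4.00 s
v² = v₀² + 2aΔx → Δx = (0² − 40.0²)/(2·-10) = 80.0 m
Maximum height = 50.0 + 80.0 = 130 m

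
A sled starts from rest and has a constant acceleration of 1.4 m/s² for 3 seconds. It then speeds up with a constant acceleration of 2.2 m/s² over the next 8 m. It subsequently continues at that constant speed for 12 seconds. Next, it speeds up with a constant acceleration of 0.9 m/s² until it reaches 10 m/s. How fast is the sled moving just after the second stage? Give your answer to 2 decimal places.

Phase 1 (accelerating): v₀ = 0 m/s, a = 1.4 m/s².
v = v₀ + at = 0 + (1.4)(3) = 4.20 m/s
Δx = v₀t + ½at² = 0·3 + 0.5·1.4·3² = 6.30 m

Phase 2 (accelerating): v₀ = 4.20 m/s, a = 2.2 m/s².
v² = v₀² + 2aΔx = 4.20² + 2·2.2·8 = 52.8 → v = 7.27 m/s
t = (v − v₀)/a = (7.27 − 4.20)/2.2 = 1.40 s
Speed at end of phase 2 = 7.27 m/s

7.27 m/s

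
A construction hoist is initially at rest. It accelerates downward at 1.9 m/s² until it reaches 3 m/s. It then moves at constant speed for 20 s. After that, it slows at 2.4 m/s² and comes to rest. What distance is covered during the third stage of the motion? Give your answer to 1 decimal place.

Phase 1 (accelerating): v₀ = 0 m/s, a = 1.9 m/s².
v = v₀ + at → t = (3 − 0) / 1.9 = 1.58 s
v² = v₀² + 2aΔx → Δx = (3² − 0²)/(2·1.9) = 2.37 m

Phase 2 (constant speed): v₀ = 3.00 m/s, a = 0 m/s².
v = v₀ + at = 3.00 + (0)(20) = 3.00 m/s
Δx = v₀t + ½at² = 3.00·20 + 0.5·0·20² = 60.0 m

Phase 3 (decelerating): v₀ = 3.00 m/s, a = -2.4 m/s².
v = v₀ + at → t = (0 − 3.00) / -2.4 = 1.25 s
v² = v₀² + 2aΔx → Δx = (0² − 3.00²)/(2·-2.4) = 1.88 m
Distance in phase 3 = 1.88 m

1.9 m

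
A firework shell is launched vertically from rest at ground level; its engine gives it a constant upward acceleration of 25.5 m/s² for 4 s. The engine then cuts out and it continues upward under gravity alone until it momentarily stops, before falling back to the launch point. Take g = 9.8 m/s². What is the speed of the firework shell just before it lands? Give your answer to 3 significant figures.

Phase 1 (powered ascent): v₀ = 0 m/s, a = 25.5 m/s².
v = v₀ + at = 0 + (25.5)(4) = 102 m/s
Δx = v₀t + ½at² = 0·4 + 0.5·25.5·4² = 204 m

Phase 2 (coasting upward): v₀ = 102 m/s, a = -9.8 m/s².
v = v₀ + at → t = (0 − 102) / -9.8 = 10.4 s
v² = v₀² + 2aΔx → Δx = (0² − 102²)/(2·-9.8) = 531 m

Phase 3 (free fall): v₀ = 0 m/s, a = -9.8 m/s².
Falls 735 m from rest: t = √(2·735/9.8) = 12.2 s; v = g·t = 120 m/s.
Impact speed = 120 m/s

120 m/s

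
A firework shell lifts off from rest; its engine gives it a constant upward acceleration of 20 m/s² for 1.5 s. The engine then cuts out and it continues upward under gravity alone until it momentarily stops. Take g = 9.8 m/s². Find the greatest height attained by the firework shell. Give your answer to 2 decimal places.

Phase 1 (powered ascent): v₀ = 0 m/s, a = 20 m/s².
v = v₀ + at = 0 + (20)(1.5) = 30.0 m/s
Δx = v₀t + ½at² = 0·1.5 + 0.5·20·1.5² = 22.5 m

Phase 2 (coasting upward): v₀ = 30.0 m/s, a = -9.8 m/s².
v = v₀ + at → t = (0 − 30.0) / -9.8 = 3.06 s
v² = v₀² + 2aΔx → Δx = (0² − 30.0²)/(2·-9.8) = 45.9 m
Maximum height = 22.5 + 45.9 = 68.4 m

68.42 m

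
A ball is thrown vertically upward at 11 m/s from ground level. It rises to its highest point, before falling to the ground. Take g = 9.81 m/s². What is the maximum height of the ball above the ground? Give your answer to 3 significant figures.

6.17 m

Phase 1 (rising): v₀ = 11.0 m/s, a = -9.81 m/s².
v = v₀ + at → t = (0 − 11.0) / -9.81 = 1.12 s
v² = v₀² + 2aΔx → Δx = (0² − 11.0²)/(2·-9.81) = 6.17 m
Maximum height = 6.17 m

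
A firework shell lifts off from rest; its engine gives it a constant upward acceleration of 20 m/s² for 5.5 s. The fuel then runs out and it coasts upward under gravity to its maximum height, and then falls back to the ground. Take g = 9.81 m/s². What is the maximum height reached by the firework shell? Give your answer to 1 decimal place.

Phase 1 (powered ascent): v₀ = 0 m/s, a = 20 m/s².
v = v₀ + at = 0 + (20)(5.5) = 110 m/s
Δx = v₀t + ½at² = 0·5.5 + 0.5·20·5.5² = 302 m

Phase 2 (coasting upward): v₀ = 110 m/s, a = -9.81 m/s².
v = v₀ + at → t = (0 − 110) / -9.81 = 11.2 s
v² = v₀² + 2aΔx → Δx = (0² − 110²)/(2·-9.81) = 617 m
Maximum height = 302 + 617 = 919 m

919.2 m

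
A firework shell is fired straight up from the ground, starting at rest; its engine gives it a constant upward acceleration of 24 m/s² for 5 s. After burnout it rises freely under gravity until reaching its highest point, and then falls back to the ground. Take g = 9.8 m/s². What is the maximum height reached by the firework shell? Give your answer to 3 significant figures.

Phase 1 (powered ascent): v₀ = 0 m/s, a = 24 m/s².
v = v₀ + at = 0 + (24)(5) = 120 m/s
Δx = v₀t + ½at² = 0·5 + 0.5·24·5² = 300 m

Phase 2 (coasting upward): v₀ = 120 m/s, a = -9.8 m/s².
v = v₀ + at → t = (0 − 120) / -9.8 = 12.2 s
v² = v₀² + 2aΔx → Δx = (0² − 120²)/(2·-9.8) = 735 m
Maximum height = 300 + 735 = 1030 m

1030 m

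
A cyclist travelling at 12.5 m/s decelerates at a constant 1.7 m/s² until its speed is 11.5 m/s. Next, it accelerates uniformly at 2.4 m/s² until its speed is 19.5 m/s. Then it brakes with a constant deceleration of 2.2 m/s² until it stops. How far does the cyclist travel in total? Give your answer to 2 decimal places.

145.15 m

Phase 1 (decelerating): v₀ = 12.5 m/s, a = -1.7 m/s².
v = v₀ + at → t = (11.5 − 12.5) / -1.7 = 0.588 s
v² = v₀² + 2aΔx → Δx = (11.5² − 12.5²)/(2·-1.7) = 7.06 m

Phase 2 (accelerating): v₀ = 11.5 m/s, a = 2.4 m/s².
v = v₀ + at → t = (19.5 − 11.5) / 2.4 = 3.33 s
v² = v₀² + 2aΔx → Δx = (19.5² − 11.5²)/(2·2.4) = 51.7 m

Phase 3 (decelerating): v₀ = 19.5 m/s, a = -2.2 m/s².
v = v₀ + at → t = (0 − 19.5) / -2.2 = 8.86 s
v² = v₀² + 2aΔx → Δx = (0² − 19.5²)/(2·-2.2) = 86.4 m
Total distance = 7.06 + 51.7 + 86.4 = 145 m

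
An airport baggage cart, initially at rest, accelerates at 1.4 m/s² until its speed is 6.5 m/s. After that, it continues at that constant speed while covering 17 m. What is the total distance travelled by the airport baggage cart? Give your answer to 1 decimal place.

Phase 1 (accelerating): v₀ = 0 m/s, a = 1.4 m/s².
v = v₀ + at → t = (6.5 − 0) / 1.4 = 4.64 s
v² = v₀² + 2aΔx → Δx = (6.5² − 0²)/(2·1.4) = 15.1 m

Phase 2 (constant speed): v₀ = 6.50 m/s, a = 0 m/s².
Constant speed: t = d/v = 17/6.50 = 2.62 s
Total distance = 15.1 + 17.0 = 32.1 m

32.1 m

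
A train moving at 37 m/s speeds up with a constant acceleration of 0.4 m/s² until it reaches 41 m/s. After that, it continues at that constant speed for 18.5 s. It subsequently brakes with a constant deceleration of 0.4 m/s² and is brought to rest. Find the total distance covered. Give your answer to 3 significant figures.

3250 m

Phase 1 (accelerating): v₀ = 37.0 m/s, a = 0.4 m/s².
v = v₀ + at → t = (41 − 37.0) / 0.4 = 10.0 s
v² = v₀² + 2aΔx → Δx = (41² − 37.0²)/(2·0.4) = 390 m

Phase 2 (constant speed): v₀ = 41.0 m/s, a = 0 m/s².
v = v₀ + at = 41.0 + (0)(18.5) = 41.0 m/s
Δx = v₀t + ½at² = 41.0·18.5 + 0.5·0·18.5² = 758 m

Phase 3 (decelerating): v₀ = 41.0 m/s, a = -0.4 m/s².
v = v₀ + at → t = (0 − 41.0) / -0.4 = 102 s
v² = v₀² + 2aΔx → Δx = (0² − 41.0²)/(2·-0.4) = 2100 m
Total distance = 390 + 758 + 2100 = 3250 m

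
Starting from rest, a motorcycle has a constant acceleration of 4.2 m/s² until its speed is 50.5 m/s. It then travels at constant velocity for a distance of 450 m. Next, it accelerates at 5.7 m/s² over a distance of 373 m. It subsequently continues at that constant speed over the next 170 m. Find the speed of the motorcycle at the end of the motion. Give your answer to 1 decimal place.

82.5 m/s

Phase 1 (accelerating): v₀ = 0 m/s, a = 4.2 m/s².
v = v₀ + at → t = (50.5 − 0) / 4.2 = 12.0 s
v² = v₀² + 2aΔx → Δx = (50.5² − 0²)/(2·4.2) = 304 m

Phase 2 (constant speed): v₀ = 50.5 m/s, a = 0 m/s².
Constant speed: t = d/v = 450/50.5 = 8.91 s

Phase 3 (accelerating): v₀ = 50.5 m/s, a = 5.7 m/s².
v² = v₀² + 2aΔx = 50.5² + 2·5.7·373 = 6800 → v = 82.5 m/s
t = (v − v₀)/a = (82.5 − 50.5)/5.7 = 5.61 s

Phase 4 (constant speed): v₀ = 82.5 m/s, a = 0 m/s².
Constant speed: t = d/v = 170/82.5 = 2.06 s
Final speed = 82.5 m/s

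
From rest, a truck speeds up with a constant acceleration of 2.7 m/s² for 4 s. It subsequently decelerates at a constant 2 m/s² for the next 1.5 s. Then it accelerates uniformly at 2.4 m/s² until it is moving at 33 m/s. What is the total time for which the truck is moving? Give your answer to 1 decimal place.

16.0 s

Phase 1 (accelerating): v₀ = 0 m/s, a = 2.7 m/s².
v = v₀ + at = 0 + (2.7)(4) = 10.8 m/s
Δx = v₀t + ½at² = 0·4 + 0.5·2.7·4² = 21.6 m

Phase 2 (decelerating): v₀ = 10.8 m/s, a = -2 m/s².
v = v₀ + at = 10.8 + (-2)(1.5) = 7.80 m/s
Δx = v₀t + ½at² = 10.8·1.5 + 0.5·-2·1.5² = 14.0 m

Phase 3 (accelerating): v₀ = 7.80 m/s, a = 2.4 m/s².
v = v₀ + at → t = (33 − 7.80) / 2.4 = 10.5 s
v² = v₀² + 2aΔx → Δx = (33² − 7.80²)/(2·2.4) = 214 m
Total time = 4.00 + 1.50 + 10.5 = 16.0 s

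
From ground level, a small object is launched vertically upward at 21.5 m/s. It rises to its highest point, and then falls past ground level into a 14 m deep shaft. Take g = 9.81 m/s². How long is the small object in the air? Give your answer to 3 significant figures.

Phase 1 (rising): v₀ = 21.5 m/s, a = -9.81 m/s².
v = v₀ + at → t = (0 − 21.5) / -9.81 = 2.19 s
v² = v₀² + 2aΔx → Δx = (0² − 21.5²)/(2·-9.81) = 23.6 m

Phase 2 (falling): v₀ = 0 m/s, a = -9.81 m/s².
Falls 37.6 m from rest: t = √(2·37.6/9.81) = 2.77 s; v = g·t = 27.1 m/s.
Total time = 2.19 + 2.77 = 4.96 s

4.96 s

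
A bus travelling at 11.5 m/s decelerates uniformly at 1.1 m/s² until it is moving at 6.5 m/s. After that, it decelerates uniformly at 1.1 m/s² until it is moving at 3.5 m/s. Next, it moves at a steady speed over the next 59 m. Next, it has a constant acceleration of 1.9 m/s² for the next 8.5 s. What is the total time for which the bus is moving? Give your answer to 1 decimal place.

32.6 s

Phase 1 (decelerating): v₀ = 11.5 m/s, a = -1.1 m/s².
v = v₀ + at → t = (6.5 − 11.5) / -1.1 = 4.55 s
v² = v₀² + 2aΔx → Δx = (6.5² − 11.5²)/(2·-1.1) = 40.9 m

Phase 2 (decelerating): v₀ = 6.50 m/s, a = -1.1 m/s².
v = v₀ + at → t = (3.5 − 6.50) / -1.1 = 2.73 s
v² = v₀² + 2aΔx → Δx = (3.5² − 6.50²)/(2·-1.1) = 13.6 m

Phase 3 (constant speed): v₀ = 3.50 m/s, a = 0 m/s².
Constant speed: t = d/v = 59/3.50 = 16.9 s

Phase 4 (accelerating): v₀ = 3.50 m/s, a = 1.9 m/s².
v = v₀ + at = 3.50 + (1.9)(8.5) = 19.6 m/s
Δx = v₀t + ½at² = 3.50·8.5 + 0.5·1.9·8.5² = 98.4 m
Total time = 4.55 + 2.73 + 16.9 + 8.50 = 32.6 s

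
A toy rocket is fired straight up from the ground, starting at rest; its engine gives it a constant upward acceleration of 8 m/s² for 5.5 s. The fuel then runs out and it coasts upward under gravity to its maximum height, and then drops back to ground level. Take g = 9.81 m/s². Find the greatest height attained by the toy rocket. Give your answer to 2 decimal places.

219.67 m

Phase 1 (powered ascent): v₀ = 0 m/s, a = 8 m/s².
v = v₀ + at = 0 + (8)(5.5) = 44.0 m/s
Δx = v₀t + ½at² = 0·5.5 + 0.5·8·5.5² = 121 m

Phase 2 (coasting upward): v₀ = 44.0 m/s, a = -9.81 m/s².
v = v₀ + at → t = (0 − 44.0) / -9.81 = 4.49 s
v² = v₀² + 2aΔx → Δx = (0² − 44.0²)/(2·-9.81) = 98.7 m
Maximum height = 121 + 98.7 = 220 m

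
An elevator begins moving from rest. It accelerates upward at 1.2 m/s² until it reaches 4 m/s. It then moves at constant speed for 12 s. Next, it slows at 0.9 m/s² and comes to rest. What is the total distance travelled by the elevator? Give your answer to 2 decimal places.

Phase 1 (accelerating): v₀ = 0 m/s, a = 1.2 m/s².
v = v₀ + at → t = (4 − 0) / 1.2 = 3.33 s
v² = v₀² + 2aΔx → Δx = (4² − 0²)/(2·1.2) = 6.67 m

Phase 2 (constant speed): v₀ = 4.00 m/s, a = 0 m/s².
v = v₀ + at = 4.00 + (0)(12) = 4.00 m/s
Δx = v₀t + ½at² = 4.00·12 + 0.5·0·12² = 48.0 m

Phase 3 (decelerating): v₀ = 4.00 m/s, a = -0.9 m/s².
v = v₀ + at → t = (0 − 4.00) / -0.9 = 4.44 s
v² = v₀² + 2aΔx → Δx = (0² − 4.00²)/(2·-0.9) = 8.89 m
Total distance = 6.67 + 48.0 + 8.89 = 63.6 m

63.56 m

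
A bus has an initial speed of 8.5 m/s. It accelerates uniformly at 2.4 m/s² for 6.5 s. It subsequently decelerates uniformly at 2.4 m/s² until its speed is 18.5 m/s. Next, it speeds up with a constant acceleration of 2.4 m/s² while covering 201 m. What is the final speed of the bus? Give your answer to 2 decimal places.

Phase 1 (accelerating): v₀ = 8.50 m/s, a = 2.4 m/s².
v = v₀ + at = 8.50 + (2.4)(6.5) = 24.1 m/s
Δx = v₀t + ½at² = 8.50·6.5 + 0.5·2.4·6.5² = 106 m

Phase 2 (decelerating): v₀ = 24.1 m/s, a = -2.4 m/s².
v = v₀ + at → t = (18.5 − 24.1) / -2.4 = 2.33 s
v² = v₀² + 2aΔx → Δx = (18.5² − 24.1²)/(2·-2.4) = 49.7 m

Phase 3 (accelerating): v₀ = 18.5 m/s, a = 2.4 m/s².
v² = v₀² + 2aΔx = 18.5² + 2·2.4·201 = 1310 → v = 36.2 m/s
t = (v − v₀)/a = (36.2 − 18.5)/2.4 = 7.36 s
Final speed = 36.2 m/s

36.15 m/s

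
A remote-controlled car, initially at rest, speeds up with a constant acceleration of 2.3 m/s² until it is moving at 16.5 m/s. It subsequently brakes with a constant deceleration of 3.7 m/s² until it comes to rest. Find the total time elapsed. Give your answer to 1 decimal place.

Phase 1 (accelerating): v₀ = 0 m/s, a = 2.3 m/s².
v = v₀ + at → t = (16.5 − 0) / 2.3 = 7.17 s
v² = v₀² + 2aΔx → Δx = (16.5² − 0²)/(2·2.3) = 59.2 m

Phase 2 (decelerating): v₀ = 16.5 m/s, a = -3.7 m/s².
v = v₀ + at → t = (0 − 16.5) / -3.7 = 4.46 s
v² = v₀² + 2aΔx → Δx = (0² − 16.5²)/(2·-3.7) = 36.8 m
Total time = 7.17 + 4.46 = 11.6 s

11.6 s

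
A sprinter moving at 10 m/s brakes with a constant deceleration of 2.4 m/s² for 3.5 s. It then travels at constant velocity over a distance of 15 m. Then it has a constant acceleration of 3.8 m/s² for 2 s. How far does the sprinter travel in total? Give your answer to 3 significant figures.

46.1 m

Phase 1 (decelerating): v₀ = 10.0 m/s, a = -2.4 m/s².
v = v₀ + at = 10.0 + (-2.4)(3.5) = 1.60 m/s
Δx = v₀t + ½at² = 10.0·3.5 + 0.5·-2.4·3.5² = 20.3 m

Phase 2 (constant speed): v₀ = 1.60 m/s, a = 0 m/s².
Constant speed: t = d/v = 15/1.60 = 9.38 s

Phase 3 (accelerating): v₀ = 1.60 m/s, a = 3.8 m/s².
v = v₀ + at = 1.60 + (3.8)(2) = 9.20 m/s
Δx = v₀t + ½at² = 1.60·2 + 0.5·3.8·2² = 10.8 m
Total distance = 20.3 + 15.0 + 10.8 = 46.1 m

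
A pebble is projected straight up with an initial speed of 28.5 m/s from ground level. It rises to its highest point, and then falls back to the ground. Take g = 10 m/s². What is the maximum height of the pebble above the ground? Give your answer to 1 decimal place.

Phase 1 (rising): v₀ = 28.5 m/s, a = -10 m/s².
v = v₀ + at → t = (0 − 28.5) / -10 = 2.85 s
v² = v₀² + 2aΔx → Δx = (0² − 28.5²)/(2·-10) = 40.6 m
Maximum height = 40.6 m

40.6 m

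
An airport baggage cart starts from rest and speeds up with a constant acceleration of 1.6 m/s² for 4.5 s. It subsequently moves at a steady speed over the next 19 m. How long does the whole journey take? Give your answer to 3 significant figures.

7.14 s

Phase 1 (accelerating): v₀ = 0 m/s, a = 1.6 m/s².
v = v₀ + at = 0 + (1.6)(4.5) = 7.20 m/s
Δx = v₀t + ½at² = 0·4.5 + 0.5·1.6·4.5² = 16.2 m

Phase 2 (constant speed): v₀ = 7.20 m/s, a = 0 m/s².
Constant speed: t = d/v = 19/7.20 = 2.64 s
Total time = 4.50 + 2.64 = 7.14 s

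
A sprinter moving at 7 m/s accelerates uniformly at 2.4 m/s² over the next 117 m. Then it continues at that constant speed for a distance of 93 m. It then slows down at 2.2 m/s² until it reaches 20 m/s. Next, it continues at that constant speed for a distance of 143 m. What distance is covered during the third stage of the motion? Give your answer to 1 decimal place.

47.9 m

Phase 1 (accelerating): v₀ = 7.00 m/s, a = 2.4 m/s².
v² = v₀² + 2aΔx = 7.00² + 2·2.4·117 = 611 → v = 24.7 m/s
t = (v − v₀)/a = (24.7 − 7.00)/2.4 = 7.38 s

Phase 2 (constant speed): v₀ = 24.7 m/s, a = 0 m/s².
Constant speed: t = d/v = 93/24.7 = 3.76 s

Phase 3 (decelerating): v₀ = 24.7 m/s, a = -2.2 m/s².
v = v₀ + at → t = (20 − 24.7) / -2.2 = 2.14 s
v² = v₀² + 2aΔx → Δx = (20² − 24.7²)/(2·-2.2) = 47.9 m
Distance in phase 3 = 47.9 m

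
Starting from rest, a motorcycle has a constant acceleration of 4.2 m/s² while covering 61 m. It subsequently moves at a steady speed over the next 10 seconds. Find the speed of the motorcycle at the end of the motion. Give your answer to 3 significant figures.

Phase 1 (accelerating): v₀ = 0 m/s, a = 4.2 m/s².
v² = v₀² + 2aΔx = 0² + 2·4.2·61 = 512 → v = 22.6 m/s
t = (v − v₀)/a = (22.6 − 0)/4.2 = 5.39 s

Phase 2 (constant speed): v₀ = 22.6 m/s, a = 0 m/s².
v = v₀ + at = 22.6 + (0)(10) = 22.6 m/s
Δx = v₀t + ½at² = 22.6·10 + 0.5·0·10² = 226 m
Final speed = 22.6 m/s

22.6 m/s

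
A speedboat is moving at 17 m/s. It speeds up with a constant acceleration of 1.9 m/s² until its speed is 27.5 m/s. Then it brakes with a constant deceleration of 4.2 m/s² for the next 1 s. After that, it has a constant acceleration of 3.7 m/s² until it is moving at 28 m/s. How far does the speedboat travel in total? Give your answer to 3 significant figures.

Phase 1 (accelerating): v₀ = 17.0 m/s, a = 1.9 m/s².
v = v₀ + at → t = (27.5 − 17.0) / 1.9 = 5.53 s
v² = v₀² + 2aΔx → Δx = (27.5² − 17.0²)/(2·1.9) = 123 m

Phase 2 (decelerating): v₀ = 27.5 m/s, a = -4.2 m/s².
v = v₀ + at = 27.5 + (-4.2)(1) = 23.3 m/s
Δx = v₀t + ½at² = 27.5·1 + 0.5·-4.2·1² = 25.4 m

Phase 3 (accelerating): v₀ = 23.3 m/s, a = 3.7 m/s².
v = v₀ + at → t = (28 − 23.3) / 3.7 = 1.27 s
v² = v₀² + 2aΔx → Δx = (28² − 23.3²)/(2·3.7) = 32.6 m
Total distance = 123 + 25.4 + 32.6 = 181 m

181 m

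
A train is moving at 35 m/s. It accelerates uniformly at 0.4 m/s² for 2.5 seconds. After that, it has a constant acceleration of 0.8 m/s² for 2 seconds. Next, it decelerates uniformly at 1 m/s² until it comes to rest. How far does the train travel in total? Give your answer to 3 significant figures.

Phase 1 (accelerating): v₀ = 35.0 m/s, a = 0.4 m/s².
v = v₀ + at = 35.0 + (0.4)(2.5) = 36.0 m/s
Δx = v₀t + ½at² = 35.0·2.5 + 0.5·0.4·2.5² = 88.8 m

Phase 2 (accelerating): v₀ = 36.0 m/s, a = 0.8 m/s².
v = v₀ + at = 36.0 + (0.8)(2) = 37.6 m/s
Δx = v₀t + ½at² = 36.0·2 + 0.5·0.8·2² = 73.6 m

Phase 3 (decelerating): v₀ = 37.6 m/s, a = -1 m/s².
v = v₀ + at → t = (0 − 37.6) / -1 = 37.6 s
v² = v₀² + 2aΔx → Δx = (0² − 37.6²)/(2·-1) = 707 m
Total distance = 88.8 + 73.6 + 707 = 869 m

869 m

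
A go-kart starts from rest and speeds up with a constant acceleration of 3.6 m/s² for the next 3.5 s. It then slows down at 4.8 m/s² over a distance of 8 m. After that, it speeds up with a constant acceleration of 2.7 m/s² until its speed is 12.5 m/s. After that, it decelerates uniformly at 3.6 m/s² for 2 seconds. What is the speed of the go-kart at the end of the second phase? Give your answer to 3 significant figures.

9.05 m/s

Phase 1 (accelerating): v₀ = 0 m/s, a = 3.6 m/s².
v = v₀ + at = 0 + (3.6)(3.5) = 12.6 m/s
Δx = v₀t + ½at² = 0·3.5 + 0.5·3.6·3.5² = 22.1 m

Phase 2 (decelerating): v₀ = 12.6 m/s, a = -4.8 m/s².
v² = v₀² + 2aΔx = 12.6² + 2·-4.8·8 = 82.0 → v = 9.05 m/s
t = (v − v₀)/a = (9.05 − 12.6)/-4.8 = 0.739 s
Speed at end of phase 2 = 9.05 m/s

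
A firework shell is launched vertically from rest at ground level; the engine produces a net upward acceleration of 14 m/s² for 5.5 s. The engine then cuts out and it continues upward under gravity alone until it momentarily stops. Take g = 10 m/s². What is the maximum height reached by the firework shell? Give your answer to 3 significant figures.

508 m

Phase 1 (powered ascent): v₀ = 0 m/s, a = 14 m/s².
v = v₀ + at = 0 + (14)(5.5) = 77.0 m/s
Δx = v₀t + ½at² = 0·5.5 + 0.5·14·5.5² = 212 m

Phase 2 (coasting upward): v₀ = 77.0 m/s, a = -10 m/s².
v = v₀ + at → t = (0 − 77.0) / -10 = 7.70 s
v² = v₀² + 2aΔx → Δx = (0² − 77.0²)/(2·-10) = 296 m
Maximum height = 212 + 296 = 508 m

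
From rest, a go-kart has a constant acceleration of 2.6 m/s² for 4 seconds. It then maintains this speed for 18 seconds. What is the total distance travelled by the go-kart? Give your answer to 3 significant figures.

Phase 1 (accelerating): v₀ = 0 m/s, a = 2.6 m/s².
v = v₀ + at = 0 + (2.6)(4) = 10.4 m/s
Δx = v₀t + ½at² = 0·4 + 0.5·2.6·4² = 20.8 m

Phase 2 (constant speed): v₀ = 10.4 m/s, a = 0 m/s².
v = v₀ + at = 10.4 + (0)(18) = 10.4 m/s
Δx = v₀t + ½at² = 10.4·18 + 0.5·0·18² = 187 m
Total distance = 20.8 + 187 = 208 m

208 m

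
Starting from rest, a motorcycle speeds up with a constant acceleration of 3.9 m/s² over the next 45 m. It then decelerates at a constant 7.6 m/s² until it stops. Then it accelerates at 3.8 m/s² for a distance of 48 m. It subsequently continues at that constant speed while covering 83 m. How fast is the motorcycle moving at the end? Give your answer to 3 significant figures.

Phase 1 (accelerating): v₀ = 0 m/s, a = 3.9 m/s².
v² = v₀² + 2aΔx = 0² + 2·3.9·45 = 351 → v = 18.7 m/s
t = (v − v₀)/a = (18.7 − 0)/3.9 = 4.80 s

Phase 2 (decelerating): v₀ = 18.7 m/s, a = -7.6 m/s².
v = v₀ + at → t = (0 − 18.7) / -7.6 = 2.47 s
v² = v₀² + 2aΔx → Δx = (0² − 18.7²)/(2·-7.6) = 23.1 m

Phase 3 (accelerating): v₀ = 0 m/s, a = 3.8 m/s².
v² = v₀² + 2aΔx = 0² + 2·3.8·48 = 365 → v = 19.1 m/s
t = (v − v₀)/a = (19.1 − 0)/3.8 = 5.03 s

Phase 4 (constant speed): v₀ = 19.1 m/s, a = 0 m/s².
Constant speed: t = d/v = 83/19.1 = 4.35 s
Final speed = 19.1 m/s

19.1 m/s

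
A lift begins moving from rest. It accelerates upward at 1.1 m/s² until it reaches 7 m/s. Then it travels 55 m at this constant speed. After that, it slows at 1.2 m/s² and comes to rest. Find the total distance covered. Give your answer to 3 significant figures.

Phase 1 (accelerating): v₀ = 0 m/s, a = 1.1 m/s².
v = v₀ + at → t = (7 − 0) / 1.1 = 6.36 s
v² = v₀² + 2aΔx → Δx = (7² − 0²)/(2·1.1) = 22.3 m

Phase 2 (constant speed): v₀ = 7.00 m/s, a = 0 m/s².
Constant speed: t = d/v = 55/7.00 = 7.86 s

Phase 3 (decelerating): v₀ = 7.00 m/s, a = -1.2 m/s².
v = v₀ + at → t = (0 − 7.00) / -1.2 = 5.83 s
v² = v₀² + 2aΔx → Δx = (0² − 7.00²)/(2·-1.2) = 20.4 m
Total distance = 22.3 + 55.0 + 20.4 = 97.7 m

97.7 m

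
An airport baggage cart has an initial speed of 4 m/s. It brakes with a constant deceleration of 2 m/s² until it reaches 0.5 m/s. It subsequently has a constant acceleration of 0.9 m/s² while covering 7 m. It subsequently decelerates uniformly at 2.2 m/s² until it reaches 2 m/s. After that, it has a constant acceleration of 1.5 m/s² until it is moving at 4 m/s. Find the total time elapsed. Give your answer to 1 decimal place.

7.2 s

Phase 1 (decelerating): v₀ = 4.00 m/s, a = -2 m/s².
v = v₀ + at → t = (0.5 − 4.00) / -2 = 1.75 s
v² = v₀² + 2aΔx → Δx = (0.5² − 4.00²)/(2·-2) = 3.94 m

Phase 2 (accelerating): v₀ = 0.500 m/s, a = 0.9 m/s².
v² = v₀² + 2aΔx = 0.500² + 2·0.9·7 = 12.8 → v = 3.58 m/s
t = (v − v₀)/a = (3.58 − 0.500)/0.9 = 3.43 s

Phase 3 (decelerating): v₀ = 3.58 m/s, a = -2.2 m/s².
v = v₀ + at → t = (2 − 3.58) / -2.2 = 0.720 s
v² = v₀² + 2aΔx → Δx = (2² − 3.58²)/(2·-2.2) = 2.01 m

Phase 4 (accelerating): v₀ = 2.00 m/s, a = 1.5 m/s².
v = v₀ + at → t = (4 − 2.00) / 1.5 = 1.33 s
v² = v₀² + 2aΔx → Δx = (4² − 2.00²)/(2·1.5) = 4.00 m
Total time = 1.75 + 3.43 + 0.720 + 1.33 = 7.23 s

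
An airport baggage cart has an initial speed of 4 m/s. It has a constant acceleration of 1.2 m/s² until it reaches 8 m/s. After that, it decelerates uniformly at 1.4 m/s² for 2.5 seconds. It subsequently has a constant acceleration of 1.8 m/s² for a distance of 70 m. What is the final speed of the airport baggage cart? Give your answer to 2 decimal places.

16.50 m/s

Phase 1 (accelerating): v₀ = 4.00 m/s, a = 1.2 m/s².
v = v₀ + at → t = (8 − 4.00) / 1.2 = 3.33 s
v² = v₀² + 2aΔx → Δx = (8² − 4.00²)/(2·1.2) = 20.0 m

Phase 2 (decelerating): v₀ = 8.00 m/s, a = -1.4 m/s².
v = v₀ + at = 8.00 + (-1.4)(2.5) = 4.50 m/s
Δx = v₀t + ½at² = 8.00·2.5 + 0.5·-1.4·2.5² = 15.6 m

Phase 3 (accelerating): v₀ = 4.50 m/s, a = 1.8 m/s².
v² = v₀² + 2aΔx = 4.50² + 2·1.8·70 = 272 → v = 16.5 m/s
t = (v − v₀)/a = (16.5 − 4.50)/1.8 = 6.67 s
Final speed = 16.5 m/s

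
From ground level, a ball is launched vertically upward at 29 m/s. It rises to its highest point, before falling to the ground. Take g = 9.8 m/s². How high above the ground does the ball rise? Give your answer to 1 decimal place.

42.9 m

Phase 1 (rising): v₀ = 29.0 m/s, a = -9.8 m/s².
v = v₀ + at → t = (0 − 29.0) / -9.8 = 2.96 s
v² = v₀² + 2aΔx → Δx = (0² − 29.0²)/(2·-9.8) = 42.9 m
Maximum height = 42.9 m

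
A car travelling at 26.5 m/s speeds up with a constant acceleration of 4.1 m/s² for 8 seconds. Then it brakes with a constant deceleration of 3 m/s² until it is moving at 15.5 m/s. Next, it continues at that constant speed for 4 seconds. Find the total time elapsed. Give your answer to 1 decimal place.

26.6 s

Phase 1 (accelerating): v₀ = 26.5 m/s, a = 4.1 m/s².
v = v₀ + at = 26.5 + (4.1)(8) = 59.3 m/s
Δx = v₀t + ½at² = 26.5·8 + 0.5·4.1·8² = 343 m

Phase 2 (decelerating): v₀ = 59.3 m/s, a = -3 m/s².
v = v₀ + at → t = (15.5 − 59.3) / -3 = 14.6 s
v² = v₀² + 2aΔx → Δx = (15.5² − 59.3²)/(2·-3) = 546 m

Phase 3 (constant speed): v₀ = 15.5 m/s, a = 0 m/s².
v = v₀ + at = 15.5 + (0)(4) = 15.5 m/s
Δx = v₀t + ½at² = 15.5·4 + 0.5·0·4² = 62.0 m
Total time = 8.00 + 14.6 + 4.00 = 26.6 s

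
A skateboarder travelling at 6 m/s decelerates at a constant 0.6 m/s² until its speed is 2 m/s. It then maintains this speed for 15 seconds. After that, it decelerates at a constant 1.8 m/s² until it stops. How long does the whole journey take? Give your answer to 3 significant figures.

22.8 s

Phase 1 (decelerating): v₀ = 6.00 m/s, a = -0.6 m/s².
v = v₀ + at → t = (2 − 6.00) / -0.6 = 6.67 s
v² = v₀² + 2aΔx → Δx = (2² − 6.00²)/(2·-0.6) = 26.7 m

Phase 2 (constant speed): v₀ = 2.00 m/s, a = 0 m/s².
v = v₀ + at = 2.00 + (0)(15) = 2.00 m/s
Δx = v₀t + ½at² = 2.00·15 + 0.5·0·15² = 30.0 m

Phase 3 (decelerating): v₀ = 2.00 m/s, a = -1.8 m/s².
v = v₀ + at → t = (0 − 2.00) / -1.8 = 1.11 s
v² = v₀² + 2aΔx → Δx = (0² − 2.00²)/(2·-1.8) = 1.11 m
Total time = 6.67 + 15.0 + 1.11 = 22.8 s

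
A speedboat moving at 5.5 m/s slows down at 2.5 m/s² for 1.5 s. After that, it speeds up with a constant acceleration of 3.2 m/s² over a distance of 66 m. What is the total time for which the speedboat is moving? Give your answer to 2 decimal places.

7.40 s

Phase 1 (decelerating): v₀ = 5.50 m/s, a = -2.5 m/s².
v = v₀ + at = 5.50 + (-2.5)(1.5) = 1.75 m/s
Δx = v₀t + ½at² = 5.50·1.5 + 0.5·-2.5·1.5² = 5.44 m

Phase 2 (accelerating): v₀ = 1.75 m/s, a = 3.2 m/s².
v² = v₀² + 2aΔx = 1.75² + 2·3.2·66 = 425 → v = 20.6 m/s
t = (v − v₀)/a = (20.6 − 1.75)/3.2 = 5.90 s
Total time = 1.50 + 5.90 = 7.40 s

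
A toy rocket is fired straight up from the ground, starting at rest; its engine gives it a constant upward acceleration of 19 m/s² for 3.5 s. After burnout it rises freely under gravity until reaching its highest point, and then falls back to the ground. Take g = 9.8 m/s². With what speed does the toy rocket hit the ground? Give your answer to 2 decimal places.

Phase 1 (powered ascent): v₀ = 0 m/s, a = 19 m/s².
v = v₀ + at = 0 + (19)(3.5) = 66.5 m/s
Δx = v₀t + ½at² = 0·3.5 + 0.5·19·3.5² = 116 m

Phase 2 (coasting upward): v₀ = 66.5 m/s, a = -9.8 m/s².
v = v₀ + at → t = (0 − 66.5) / -9.8 = 6.79 s
v² = v₀² + 2aΔx → Δx = (0² − 66.5²)/(2·-9.8) = 226 m

Phase 3 (free fall): v₀ = 0 m/s, a = -9.8 m/s².
Falls 342 m from rest: t = √(2·342/9.8) = 8.35 s; v = g·t = 81.9 m/s.
Impact speed = 81.9 m/s

81.87 m/s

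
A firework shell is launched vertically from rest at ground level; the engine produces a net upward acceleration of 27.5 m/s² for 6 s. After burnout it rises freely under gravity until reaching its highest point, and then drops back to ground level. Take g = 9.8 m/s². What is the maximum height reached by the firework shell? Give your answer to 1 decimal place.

Phase 1 (powered ascent): v₀ = 0 m/s, a = 27.5 m/s².
v = v₀ + at = 0 + (27.5)(6) = 165 m/s
Δx = v₀t + ½at² = 0·6 + 0.5·27.5·6² = 495 m

Phase 2 (coasting upward): v₀ = 165 m/s, a = -9.8 m/s².
v = v₀ + at → t = (0 − 165) / -9.8 = 16.8 s
v² = v₀² + 2aΔx → Δx = (0² − 165²)/(2·-9.8) = 1390 m
Maximum height = 495 + 1390 = 1880 m

1884.0 m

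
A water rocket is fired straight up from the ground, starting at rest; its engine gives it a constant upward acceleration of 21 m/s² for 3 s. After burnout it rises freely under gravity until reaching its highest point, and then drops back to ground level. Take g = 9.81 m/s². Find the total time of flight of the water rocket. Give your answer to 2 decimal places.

Phase 1 (powered ascent): v₀ = 0 m/s, a = 21 m/s².
v = v₀ + at = 0 + (21)(3) = 63.0 m/s
Δx = v₀t + ½at² = 0·3 + 0.5·21·3² = 94.5 m

Phase 2 (coasting upward): v₀ = 63.0 m/s, a = -9.81 m/s².
v = v₀ + at → t = (0 − 63.0) / -9.81 = 6.42 s
v² = v₀² + 2aΔx → Δx = (0² − 63.0²)/(2·-9.81) = 202 m

Phase 3 (free fall): v₀ = 0 m/s, a = -9.81 m/s².
Falls 297 m from rest: t = √(2·297/9.81) = 7.78 s; v = g·t = 76.3 m/s.
Total time = 3.00 + 6.42 + 7.78 = 17.2 s

17.20 s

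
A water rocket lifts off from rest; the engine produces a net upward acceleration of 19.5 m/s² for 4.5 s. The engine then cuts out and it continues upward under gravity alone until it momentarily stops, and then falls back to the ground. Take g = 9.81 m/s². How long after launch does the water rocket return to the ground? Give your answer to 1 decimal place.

Phase 1 (powered ascent): v₀ = 0 m/s, a = 19.5 m/s².
v = v₀ + at = 0 + (19.5)(4.5) = 87.8 m/s
Δx = v₀t + ½at² = 0·4.5 + 0.5·19.5·4.5² = 197 m

Phase 2 (coasting upward): v₀ = 87.8 m/s, a = -9.81 m/s².
v = v₀ + at → t = (0 − 87.8) / -9.81 = 8.94 s
v² = v₀² + 2aΔx → Δx = (0² − 87.8²)/(2·-9.81) = 392 m

Phase 3 (free fall): v₀ = 0 m/s, a = -9.81 m/s².
Falls 590 m from rest: t = √(2·590/9.81) = 11.0 s; v = g·t = 108 m/s.
Total time = 4.50 + 8.94 + 11.0 = 24.4 s

24.4 s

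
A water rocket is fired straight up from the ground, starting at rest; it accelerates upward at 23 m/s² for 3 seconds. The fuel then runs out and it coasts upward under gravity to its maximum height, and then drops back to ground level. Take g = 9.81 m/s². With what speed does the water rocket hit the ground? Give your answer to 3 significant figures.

82.4 m/s

Phase 1 (powered ascent): v₀ = 0 m/s, a = 23 m/s².
v = v₀ + at = 0 + (23)(3) = 69.0 m/s
Δx = v₀t + ½at² = 0·3 + 0.5·23·3² = 104 m

Phase 2 (coasting upward): v₀ = 69.0 m/s, a = -9.81 m/s².
v = v₀ + at → t = (0 − 69.0) / -9.81 = 7.03 s
v² = v₀² + 2aΔx → Δx = (0² − 69.0²)/(2·-9.81) = 243 m

Phase 3 (free fall): v₀ = 0 m/s, a = -9.81 m/s².
Falls 346 m from rest: t = √(2·346/9.81) = 8.40 s; v = g·t = 82.4 m/s.
Impact speed = 82.4 m/s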